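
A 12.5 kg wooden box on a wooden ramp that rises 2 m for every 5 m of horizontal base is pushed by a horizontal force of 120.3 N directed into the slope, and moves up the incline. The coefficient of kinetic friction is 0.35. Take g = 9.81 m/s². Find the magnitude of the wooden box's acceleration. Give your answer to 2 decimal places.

0.85 m/s²

The horizontal push has components F cos 21.80° = 120.3 × 0.9285 = 111.699 N up the incline and F sin 21.80° = 120.3 × 0.3714 = 44.679 N pressing into the surface.
The normal force is therefore N = mg cos 21.80° + F sin 21.80° = 113.857 + 44.679 = 158.536 N, and kinetic friction down the slope is μN = 0.35 × 158.536 = 55.488 N.
Along the incline: F cos 21.80° − mg sin 21.80° − μN = ma, so 111.699 − 45.543 − 55.488 = 12.5 a, giving a = 0.8534 m/s².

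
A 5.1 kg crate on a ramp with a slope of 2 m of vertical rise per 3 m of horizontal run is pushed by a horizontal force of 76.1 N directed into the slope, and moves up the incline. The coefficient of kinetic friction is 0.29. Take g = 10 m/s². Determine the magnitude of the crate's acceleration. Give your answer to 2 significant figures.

2.1 m/s²

The horizontal push has components F cos 33.69° = 76.1 × 0.8321 = 63.323 N up the incline and F sin 33.69° = 76.1 × 0.5547 = 42.213 N pressing into the surface.
The normal force is therefore N = mg cos 33.69° + F sin 33.69° = 42.437 + 42.213 = 84.650 N, and kinetic friction down the slope is μN = 0.29 × 84.650 = 24.549 N.
Along the incline: F cos 33.69° − mg sin 33.69° − μN = ma, so 63.323 − 28.290 − 24.549 = 5.1 a, giving a = 2.0557 m/s².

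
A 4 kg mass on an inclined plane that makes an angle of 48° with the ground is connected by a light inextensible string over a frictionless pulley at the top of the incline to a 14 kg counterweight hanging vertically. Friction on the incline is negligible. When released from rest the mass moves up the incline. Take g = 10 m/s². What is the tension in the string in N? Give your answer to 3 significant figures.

For the mass on the incline: the weight component along the slope is m₁g sin 48° = 4 × 10 × 0.7431 = 29.724 N and the normal force is N = m₁g cos 48° = 26.765 N.
Newton's second law for the mass (up-slope positive): T − 29.724 = 4 a. For the hanging counterweight (downward positive): 14 × 10 − T = 14 a.
Adding the two equations eliminates T: 110.276 = 18 a, so a = 6.1264 m/s².
Then from the hanging counterweight's equation, T = 14 × (10 − 6.1264) = 54.230 N.

54.2 N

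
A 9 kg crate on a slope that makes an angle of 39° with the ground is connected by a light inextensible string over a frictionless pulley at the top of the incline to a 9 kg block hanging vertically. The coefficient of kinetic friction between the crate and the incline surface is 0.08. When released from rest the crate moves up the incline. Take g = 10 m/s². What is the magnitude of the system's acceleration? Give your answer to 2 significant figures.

1.5 m/s²

For the crate on the incline: the weight component along the slope is m₁g sin 39° = 9 × 10 × 0.6293 = 56.637 N and the normal force is N = m₁g cos 39° = 69.943 N.
Kinetic friction opposes the crate's motion up the incline: f = μN = 0.08 × 69.943 = 5.595 N acting down the slope.
Newton's second law for the crate (up-slope positive): T − 56.637 − 5.595 = 9 a. For the hanging block (downward positive): 9 × 10 − T = 9 a.
Adding the two equations eliminates T: 27.768 = 18 a, so a = 1.5427 m/s².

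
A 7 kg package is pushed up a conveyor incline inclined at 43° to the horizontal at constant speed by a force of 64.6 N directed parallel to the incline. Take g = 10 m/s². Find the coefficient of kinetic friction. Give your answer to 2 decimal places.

0.33

At constant speed ΣF = 0 along the incline. The applied 64.6 N acts up the slope; the weight component mg sin 43° = 47.740 N and kinetic friction μN both act down the slope.
So 64.6 = 47.740 + μ × 51.195, giving μ = (64.6 − 47.740) / 51.195 = 0.3293.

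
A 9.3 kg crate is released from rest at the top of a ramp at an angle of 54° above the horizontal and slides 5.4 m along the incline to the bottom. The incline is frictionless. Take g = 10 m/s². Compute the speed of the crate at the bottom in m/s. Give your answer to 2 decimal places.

9.35 m/s

The weight component along the incline is mg sin 54° = 75.239 N and the normal force is N = mg cos 54° = 54.664 N.
With no friction, a = g sin 54° = 8.0902 m/s².
Starting from rest over a distance of 5.4 m, v² = 2aL = 2 × 8.0902 × 5.4 = 87.3742, so v = 9.3474 m/s.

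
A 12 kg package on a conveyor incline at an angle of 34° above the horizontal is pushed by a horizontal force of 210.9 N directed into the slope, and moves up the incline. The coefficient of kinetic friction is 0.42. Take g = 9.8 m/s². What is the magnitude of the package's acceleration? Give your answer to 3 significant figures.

The horizontal push has components F cos 34° = 210.9 × 0.8290 = 174.836 N up the incline and F sin 34° = 210.9 × 0.5592 = 117.935 N pressing into the surface.
The normal force is therefore N = mg cos 34° + F sin 34° = 97.490 + 117.935 = 215.425 N, and kinetic friction down the slope is μN = 0.42 × 215.425 = 90.478 N.
Along the incline: F cos 34° − mg sin 34° − μN = ma, so 174.836 − 65.762 − 90.478 = 12 a, giving a = 1.5497 m/s².

1.55 m/s²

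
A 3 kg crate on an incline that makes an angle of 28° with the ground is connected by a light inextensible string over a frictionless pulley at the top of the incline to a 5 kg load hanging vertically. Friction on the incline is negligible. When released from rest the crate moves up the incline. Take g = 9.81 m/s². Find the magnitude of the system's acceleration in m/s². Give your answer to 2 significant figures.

For the crate on the incline: the weight component along the slope is m₁g sin 28° = 3 × 9.81 × 0.4695 = 13.817 N and the normal force is N = m₁g cos 28° = 25.985 N.
Newton's second law for the crate (up-slope positive): T − 13.817 = 3 a. For the hanging load (downward positive): 5 × 9.81 − T = 5 a.
Adding the two equations eliminates T: 35.233 = 8 a, so a = 4.4041 m/s².

4.4 m/s²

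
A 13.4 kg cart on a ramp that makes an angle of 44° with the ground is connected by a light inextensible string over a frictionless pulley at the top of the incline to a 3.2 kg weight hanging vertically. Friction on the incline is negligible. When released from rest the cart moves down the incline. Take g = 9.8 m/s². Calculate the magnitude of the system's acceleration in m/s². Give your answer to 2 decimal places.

For the cart on the incline: the weight component along the slope is m₁g sin 44° = 13.4 × 9.8 × 0.6947 = 91.228 N and the normal force is N = m₁g cos 44° = 94.464 N.
Newton's second law for the cart (down-slope positive): 91.228 − T = 13.4 a. For the hanging weight (upward positive): T − 3.2 × 9.8 = 3.2 a.
Adding the two equations eliminates T: 59.868 = 16.6 a, so a = 3.6065 m/s².

3.61 m/s²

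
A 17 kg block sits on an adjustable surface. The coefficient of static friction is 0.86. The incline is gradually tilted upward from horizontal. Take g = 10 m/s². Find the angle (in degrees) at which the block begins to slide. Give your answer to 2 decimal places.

At the threshold of sliding, static friction is at its maximum μ_s N and exactly balances the weight component along the incline: mg sin θ = μ_s mg cos θ.
Hence tan θ = μ_s = 0.86, so θ = arctan(0.86) = 40.6955°.

40.70°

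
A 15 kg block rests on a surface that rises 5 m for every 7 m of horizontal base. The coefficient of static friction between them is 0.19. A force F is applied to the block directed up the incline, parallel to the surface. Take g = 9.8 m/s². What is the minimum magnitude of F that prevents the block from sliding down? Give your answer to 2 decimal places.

62.71 N

The normal force is N = mg cos 35.54° = 119.619 N. With F at its minimum the block is on the verge of sliding down, so static friction is at its maximum μ_s N = 0.19 × 119.619 = 22.728 N and acts up the slope.
Equilibrium along the incline: F + μ_s N = mg sin 35.54°, so F = 85.442 − 22.728 = 62.714 N.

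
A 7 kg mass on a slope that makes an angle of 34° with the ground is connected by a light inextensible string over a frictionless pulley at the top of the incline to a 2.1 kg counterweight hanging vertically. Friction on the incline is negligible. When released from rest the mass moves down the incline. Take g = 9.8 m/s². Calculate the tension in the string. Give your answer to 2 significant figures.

For the mass on the incline: the weight component along the slope is m₁g sin 34° = 7 × 9.8 × 0.5592 = 38.361 N and the normal force is N = m₁g cos 34° = 56.872 N.
Newton's second law for the mass (down-slope positive): 38.361 − T = 7 a. For the hanging counterweight (upward positive): T − 2.1 × 9.8 = 2.1 a.
Adding the two equations eliminates T: 17.781 = 9.1 a, so a = 1.9540 m/s².
Then from the hanging counterweight's equation, T = 2.1 × (9.8 + 1.9540) = 24.683 N.

25 N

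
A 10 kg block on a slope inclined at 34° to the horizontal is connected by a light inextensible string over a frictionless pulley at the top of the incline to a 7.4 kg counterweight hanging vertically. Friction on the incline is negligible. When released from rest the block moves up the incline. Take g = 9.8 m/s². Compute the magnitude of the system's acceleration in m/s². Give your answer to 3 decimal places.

For the block on the incline: the weight component along the slope is m₁g sin 34° = 10 × 9.8 × 0.5592 = 54.802 N and the normal force is N = m₁g cos 34° = 81.246 N.
Newton's second law for the block (up-slope positive): T − 54.802 = 10 a. For the hanging counterweight (downward positive): 7.4 × 9.8 − T = 7.4 a.
Adding the two equations eliminates T: 17.718 = 17.4 a, so a = 1.0183 m/s².

1.018 m/s²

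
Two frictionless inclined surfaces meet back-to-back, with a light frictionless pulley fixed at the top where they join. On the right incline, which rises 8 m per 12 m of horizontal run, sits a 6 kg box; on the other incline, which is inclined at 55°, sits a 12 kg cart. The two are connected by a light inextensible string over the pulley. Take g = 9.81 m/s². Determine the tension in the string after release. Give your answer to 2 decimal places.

53.91 N

Resolve each weight along its own incline: the 6 kg mass has component 6 × 9.81 × sin 33.69° = 32.650 N down its slope, and the 12 kg mass has 12 × 9.81 × sin 55° = 96.431 N down its slope.
The 12 kg side's 96.431 N exceeds the other side's 32.650 N, so that mass slides down and the 6 kg mass slides up. Taking that direction as positive, Newton's second law for the whole system gives 96.431 − 32.650 = (6 + 12) a, so a = 63.781 / 18 = 3.5434 m/s².
For the 6 kg mass (up-slope positive): T − 32.650 = 6 × 3.5434, so T = 53.910 N.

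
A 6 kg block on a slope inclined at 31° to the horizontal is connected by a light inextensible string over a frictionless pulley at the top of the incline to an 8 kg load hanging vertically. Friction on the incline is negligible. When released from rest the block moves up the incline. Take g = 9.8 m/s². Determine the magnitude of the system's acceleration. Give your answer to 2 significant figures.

3.4 m/s²

For the block on the incline: the weight component along the slope is m₁g sin 31° = 6 × 9.8 × 0.5150 = 30.282 N and the normal force is N = m₁g cos 31° = 50.401 N.
Newton's second law for the block (up-slope positive): T − 30.282 = 6 a. For the hanging load (downward positive): 8 × 9.8 − T = 8 a.
Adding the two equations eliminates T: 48.118 = 14 a, so a = 3.4370 m/s².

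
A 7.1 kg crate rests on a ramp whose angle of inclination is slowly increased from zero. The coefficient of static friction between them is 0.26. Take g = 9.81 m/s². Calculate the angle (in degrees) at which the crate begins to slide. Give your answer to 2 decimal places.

14.57°

At the threshold of sliding, static friction is at its maximum μ_s N and exactly balances the weight component along the incline: mg sin θ = μ_s mg cos θ.
Hence tan θ = μ_s = 0.26, so θ = arctan(0.26) = 14.5742°.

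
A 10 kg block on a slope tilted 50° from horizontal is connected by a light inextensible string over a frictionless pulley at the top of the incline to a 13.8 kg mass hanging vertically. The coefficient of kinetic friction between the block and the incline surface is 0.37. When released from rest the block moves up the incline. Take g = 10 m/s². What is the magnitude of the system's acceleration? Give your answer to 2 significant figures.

For the block on the incline: the weight component along the slope is m₁g sin 50° = 10 × 10 × 0.7660 = 76.600 N and the normal force is N = m₁g cos 50° = 64.279 N.
Kinetic friction opposes the block's motion up the incline: f = μN = 0.37 × 64.279 = 23.783 N acting down the slope.
Newton's second law for the block (up-slope positive): T − 76.600 − 23.783 = 10 a. For the hanging mass (downward positive): 13.8 × 10 − T = 13.8 a.
Adding the two equations eliminates T: 37.617 = 23.8 a, so a = 1.5805 m/s².

1.6 m/s²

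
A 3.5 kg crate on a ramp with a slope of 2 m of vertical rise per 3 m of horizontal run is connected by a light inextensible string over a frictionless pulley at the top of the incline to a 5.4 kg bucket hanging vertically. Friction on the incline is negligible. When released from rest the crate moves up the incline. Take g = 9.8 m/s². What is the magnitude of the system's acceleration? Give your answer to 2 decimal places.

For the crate on the incline: the weight component along the slope is m₁g sin 33.69° = 3.5 × 9.8 × 0.5547 = 19.026 N and the normal force is N = m₁g cos 33.69° = 28.539 N.
Newton's second law for the crate (up-slope positive): T − 19.026 = 3.5 a. For the hanging bucket (downward positive): 5.4 × 9.8 − T = 5.4 a.
Adding the two equations eliminates T: 33.894 = 8.9 a, so a = 3.8083 m/s².

3.81 m/s²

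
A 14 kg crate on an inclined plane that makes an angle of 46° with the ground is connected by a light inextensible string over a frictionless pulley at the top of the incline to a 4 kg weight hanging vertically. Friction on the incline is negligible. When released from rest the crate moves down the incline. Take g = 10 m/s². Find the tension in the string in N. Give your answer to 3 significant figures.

53.5 N

For the crate on the incline: the weight component along the slope is m₁g sin 46° = 14 × 10 × 0.7193 = 100.702 N and the normal force is N = m₁g cos 46° = 97.252 N.
Newton's second law for the crate (down-slope positive): 100.702 − T = 14 a. For the hanging weight (upward positive): T − 4 × 10 = 4 a.
Adding the two equations eliminates T: 60.702 = 18 a, so a = 3.3723 m/s².
Then from the hanging weight's equation, T = 4 × (10 + 3.3723) = 53.489 N.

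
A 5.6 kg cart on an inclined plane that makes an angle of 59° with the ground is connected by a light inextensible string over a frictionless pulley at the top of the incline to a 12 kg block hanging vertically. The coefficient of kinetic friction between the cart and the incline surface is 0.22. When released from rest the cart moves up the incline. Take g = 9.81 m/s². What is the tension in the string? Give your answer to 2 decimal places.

73.81 N

For the cart on the incline: the weight component along the slope is m₁g sin 59° = 5.6 × 9.81 × 0.8572 = 47.091 N and the normal force is N = m₁g cos 59° = 28.294 N.
Kinetic friction opposes the cart's motion up the incline: f = μN = 0.22 × 28.294 = 6.225 N acting down the slope.
Newton's second law for the cart (up-slope positive): T − 47.091 − 6.225 = 5.6 a. For the hanging block (downward positive): 12 × 9.81 − T = 12 a.
Adding the two equations eliminates T: 64.404 = 17.6 a, so a = 3.6593 m/s².
Then from the hanging block's equation, T = 12 × (9.81 − 3.6593) = 73.808 N.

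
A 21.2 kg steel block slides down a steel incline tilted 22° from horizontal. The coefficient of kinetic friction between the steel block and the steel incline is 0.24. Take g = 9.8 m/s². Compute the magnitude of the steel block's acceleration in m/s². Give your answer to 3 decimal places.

1.490 m/s²

Resolving the weight along the incline: the component pulling the steel block down the slope is mg sin 22° = 21.2 × 9.8 × 0.3746 = 77.827 N, and the normal force is N = mg cos 22° = 21.2 × 9.8 × 0.9272 = 192.635 N.
Kinetic friction acts up the slope with magnitude f = μN = 0.24 × 192.635 = 46.232 N.
Net force along the incline is 77.827 − 46.232 = 31.595 N, so a = 31.595 / 21.2 = 1.4903 m/s².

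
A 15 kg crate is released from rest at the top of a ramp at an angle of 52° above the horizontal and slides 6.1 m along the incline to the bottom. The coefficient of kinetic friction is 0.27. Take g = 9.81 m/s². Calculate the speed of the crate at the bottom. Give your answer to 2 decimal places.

The weight component along the incline is mg sin 52° = 115.956 N and the normal force is N = mg cos 52° = 90.595 N.
Friction up the slope is f = μN = 0.27 × 90.595 = 24.461 N, so the net downslope force is 115.956 − 24.461 = 91.495 N and a = 91.495 / 15 = 6.0997 m/s².
Starting from rest over a distance of 6.1 m, v² = 2aL = 2 × 6.0997 × 6.1 = 74.4163, so v = 8.6265 m/s.

8.63 m/s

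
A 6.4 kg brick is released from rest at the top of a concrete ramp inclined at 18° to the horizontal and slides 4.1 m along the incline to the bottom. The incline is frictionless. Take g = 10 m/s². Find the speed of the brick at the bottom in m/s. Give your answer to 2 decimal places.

5.03 m/s

The weight component along the incline is mg sin 18° = 19.777 N and the normal force is N = mg cos 18° = 60.868 N.
With no friction, a = g sin 18° = 3.0902 m/s².
Starting from rest over a distance of 4.1 m, v² = 2aL = 2 × 3.0902 × 4.1 = 25.3396, so v = 5.0338 m/s.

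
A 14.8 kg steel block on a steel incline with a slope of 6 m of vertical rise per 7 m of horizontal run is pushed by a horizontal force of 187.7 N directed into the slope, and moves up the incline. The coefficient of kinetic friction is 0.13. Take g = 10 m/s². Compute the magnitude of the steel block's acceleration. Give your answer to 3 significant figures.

1.06 m/s²

The horizontal push has components F cos 40.60° = 187.7 × 0.7593 = 142.521 N up the incline and F sin 40.60° = 187.7 × 0.6508 = 122.155 N pressing into the surface.
The normal force is therefore N = mg cos 40.60° + F sin 40.60° = 112.376 + 122.155 = 234.531 N, and kinetic friction down the slope is μN = 0.13 × 234.531 = 30.489 N.
Along the incline: F cos 40.60° − mg sin 40.60° − μN = ma, so 142.521 − 96.318 − 30.489 = 14.8 a, giving a = 1.0618 m/s².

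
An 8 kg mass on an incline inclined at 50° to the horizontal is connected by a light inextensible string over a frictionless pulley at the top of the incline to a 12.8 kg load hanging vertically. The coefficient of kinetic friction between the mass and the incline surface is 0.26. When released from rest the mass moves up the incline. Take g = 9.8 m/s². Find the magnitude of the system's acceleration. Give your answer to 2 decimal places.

For the mass on the incline: the weight component along the slope is m₁g sin 50° = 8 × 9.8 × 0.7660 = 60.054 N and the normal force is N = m₁g cos 50° = 50.395 N.
Kinetic friction opposes the mass's motion up the incline: f = μN = 0.26 × 50.395 = 13.103 N acting down the slope.
Newton's second law for the mass (up-slope positive): T − 60.054 − 13.103 = 8 a. For the hanging load (downward positive): 12.8 × 9.8 − T = 12.8 a.
Adding the two equations eliminates T: 52.283 = 20.8 a, so a = 2.5136 m/s².

2.51 m/s²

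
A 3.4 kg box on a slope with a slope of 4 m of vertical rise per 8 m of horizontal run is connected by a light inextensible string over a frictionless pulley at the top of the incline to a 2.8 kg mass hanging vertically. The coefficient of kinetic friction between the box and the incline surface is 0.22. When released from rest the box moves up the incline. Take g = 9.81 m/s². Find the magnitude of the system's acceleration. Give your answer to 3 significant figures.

For the box on the incline: the weight component along the slope is m₁g sin 26.57° = 3.4 × 9.81 × 0.4472 = 14.916 N and the normal force is N = m₁g cos 26.57° = 29.833 N.
Kinetic friction opposes the box's motion up the incline: f = μN = 0.22 × 29.833 = 6.563 N acting down the slope.
Newton's second law for the box (up-slope positive): T − 14.916 − 6.563 = 3.4 a. For the hanging mass (downward positive): 2.8 × 9.81 − T = 2.8 a.
Adding the two equations eliminates T: 5.989 = 6.2 a, so a = 0.9660 m/s².

0.966 m/s²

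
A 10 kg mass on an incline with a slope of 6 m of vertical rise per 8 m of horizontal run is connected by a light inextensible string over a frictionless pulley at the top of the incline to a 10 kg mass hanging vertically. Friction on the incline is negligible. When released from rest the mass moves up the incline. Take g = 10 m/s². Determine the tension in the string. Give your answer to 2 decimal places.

80.00 N

For the mass on the incline: the weight component along the slope is m₁g sin 36.87° = 10 × 10 × 0.6000 = 60.000 N and the normal force is N = m₁g cos 36.87° = 80.000 N.
Newton's second law for the mass (up-slope positive): T − 60.000 = 10 a. For the hanging mass (downward positive): 10 × 10 − T = 10 a.
Adding the two equations eliminates T: 40.000 = 20 a, so a = 2.0000 m/s².
Then from the hanging mass's equation, T = 10 × (10 − 2.0000) = 80.000 N.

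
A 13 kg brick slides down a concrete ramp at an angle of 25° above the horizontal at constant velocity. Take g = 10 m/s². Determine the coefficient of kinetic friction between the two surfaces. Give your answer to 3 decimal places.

0.466

At constant velocity the net force along the incline is zero: mg sin 25° = μ mg cos 25°.
So μ = tan 25° = 0.4226 / 0.9063 = 0.4663.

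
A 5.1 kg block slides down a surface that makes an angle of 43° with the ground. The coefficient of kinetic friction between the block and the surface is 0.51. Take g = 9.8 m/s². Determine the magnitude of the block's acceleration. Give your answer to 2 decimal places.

Resolving the weight along the incline: the component pulling the block down the slope is mg sin 43° = 5.1 × 9.8 × 0.6820 = 34.086 N, and the normal force is N = mg cos 43° = 5.1 × 9.8 × 0.7314 = 36.555 N.
Kinetic friction acts up the slope with magnitude f = μN = 0.51 × 36.555 = 18.643 N.
Net force along the incline is 34.086 − 18.643 = 15.443 N, so a = 15.443 / 5.1 = 3.0280 m/s².

3.03 m/s²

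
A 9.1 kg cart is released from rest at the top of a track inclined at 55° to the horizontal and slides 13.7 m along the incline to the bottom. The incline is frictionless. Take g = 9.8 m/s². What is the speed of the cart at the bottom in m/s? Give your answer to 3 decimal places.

14.831 m/s

The weight component along the incline is mg sin 55° = 73.052 N and the normal force is N = mg cos 55° = 51.152 N.
With no friction, a = g sin 55° = 8.0277 m/s².
Starting from rest over a distance of 13.7 m, v² = 2aL = 2 × 8.0277 × 13.7 = 219.9590, so v = 14.8310 m/s.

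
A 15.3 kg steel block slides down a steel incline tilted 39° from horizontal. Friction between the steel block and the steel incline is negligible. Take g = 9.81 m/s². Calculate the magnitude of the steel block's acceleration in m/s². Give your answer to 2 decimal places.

Resolving the weight along the incline: the component pulling the steel block down the slope is mg sin 39° = 15.3 × 9.81 × 0.6293 = 94.454 N, and the normal force is N = mg cos 39° = 15.3 × 9.81 × 0.7771 = 116.637 N.
With no friction the net force along the incline is 94.454 N, so a = g sin 39° = 94.454 / 15.3 = 6.1735 m/s².

6.17 m/s²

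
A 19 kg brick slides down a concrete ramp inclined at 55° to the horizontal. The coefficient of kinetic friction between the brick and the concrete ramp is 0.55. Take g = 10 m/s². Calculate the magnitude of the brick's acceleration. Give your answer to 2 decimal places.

Resolving the weight along the incline: the component pulling the brick down the slope is mg sin 55° = 19 × 10 × 0.8192 = 155.648 N, and the normal force is N = mg cos 55° = 19 × 10 × 0.5736 = 108.984 N.
Kinetic friction acts up the slope with magnitude f = μN = 0.55 × 108.984 = 59.941 N.
Net force along the incline is 155.648 − 59.941 = 95.707 N, so a = 95.707 / 19 = 5.0372 m/s².

5.04 m/s²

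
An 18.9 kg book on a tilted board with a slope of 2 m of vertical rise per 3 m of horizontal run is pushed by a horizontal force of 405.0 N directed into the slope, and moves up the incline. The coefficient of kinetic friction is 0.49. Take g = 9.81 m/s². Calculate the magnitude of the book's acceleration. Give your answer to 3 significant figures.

2.56 m/s²

The horizontal push has components F cos 33.69° = 405.0 × 0.8321 = 337.000 N up the incline and F sin 33.69° = 405.0 × 0.5547 = 224.653 N pressing into the surface.
The normal force is therefore N = mg cos 33.69° + F sin 33.69° = 154.279 + 224.653 = 378.932 N, and kinetic friction down the slope is μN = 0.49 × 378.932 = 185.677 N.
Along the incline: F cos 33.69° − mg sin 33.69° − μN = ma, so 337.000 − 102.846 − 185.677 = 18.9 a, giving a = 2.5649 m/s².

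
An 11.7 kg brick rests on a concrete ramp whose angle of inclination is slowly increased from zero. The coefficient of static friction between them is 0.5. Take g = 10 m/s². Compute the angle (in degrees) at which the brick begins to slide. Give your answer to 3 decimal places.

26.565°

At the threshold of sliding, static friction is at its maximum μ_s N and exactly balances the weight component along the incline: mg sin θ = μ_s mg cos θ.
Hence tan θ = μ_s = 0.5, so θ = arctan(0.5) = 26.5651°.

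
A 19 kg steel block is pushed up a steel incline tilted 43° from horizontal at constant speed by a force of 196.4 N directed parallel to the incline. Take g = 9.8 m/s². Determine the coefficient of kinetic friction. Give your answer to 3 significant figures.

0.510

At constant speed ΣF = 0 along the incline. The applied 196.4 N acts up the slope; the weight component mg sin 43° = 126.988 N and kinetic friction μN both act down the slope.
So 196.4 = 126.988 + μ × 136.178, giving μ = (196.4 − 126.988) / 136.178 = 0.5097.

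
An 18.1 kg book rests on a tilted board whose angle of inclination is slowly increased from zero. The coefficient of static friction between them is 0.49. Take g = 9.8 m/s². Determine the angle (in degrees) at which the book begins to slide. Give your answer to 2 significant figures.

26°

At the threshold of sliding, static friction is at its maximum μ_s N and exactly balances the weight component along the incline: mg sin θ = μ_s mg cos θ.
Hence tan θ = μ_s = 0.49, so θ = arctan(0.49) = 26.1049°.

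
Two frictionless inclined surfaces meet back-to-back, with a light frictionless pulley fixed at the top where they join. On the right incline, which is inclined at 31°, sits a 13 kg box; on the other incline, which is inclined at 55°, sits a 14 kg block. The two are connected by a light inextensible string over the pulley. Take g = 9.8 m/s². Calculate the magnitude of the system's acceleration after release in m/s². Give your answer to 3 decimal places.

1.732 m/s²

Resolve each weight along its own incline: the 13 kg mass has component 13 × 9.8 × sin 31° = 65.616 N down its slope, and the 14 kg mass has 14 × 9.8 × sin 55° = 112.388 N down its slope.
The 14 kg side's 112.388 N exceeds the other side's 65.616 N, so that mass slides down and the 13 kg mass slides up. Taking that direction as positive, Newton's second law for the whole system gives 112.388 − 65.616 = (13 + 14) a, so a = 46.772 / 27 = 1.7323 m/s².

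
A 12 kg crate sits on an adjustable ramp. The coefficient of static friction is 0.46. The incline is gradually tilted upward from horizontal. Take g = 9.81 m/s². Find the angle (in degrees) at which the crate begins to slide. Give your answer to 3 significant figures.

At the threshold of sliding, static friction is at its maximum μ_s N and exactly balances the weight component along the incline: mg sin θ = μ_s mg cos θ.
Hence tan θ = μ_s = 0.46, so θ = arctan(0.46) = 24.7024°.

24.7°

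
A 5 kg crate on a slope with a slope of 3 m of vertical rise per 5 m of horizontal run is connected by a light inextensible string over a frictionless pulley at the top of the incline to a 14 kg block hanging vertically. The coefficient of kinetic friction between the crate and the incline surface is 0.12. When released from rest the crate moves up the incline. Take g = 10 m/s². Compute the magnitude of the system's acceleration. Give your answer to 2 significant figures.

5.7 m/s²

For the crate on the incline: the weight component along the slope is m₁g sin 30.96° = 5 × 10 × 0.5145 = 25.725 N and the normal force is N = m₁g cos 30.96° = 42.875 N.
Kinetic friction opposes the crate's motion up the incline: f = μN = 0.12 × 42.875 = 5.145 N acting down the slope.
Newton's second law for the crate (up-slope positive): T − 25.725 − 5.145 = 5 a. For the hanging block (downward positive): 14 × 10 − T = 14 a.
Adding the two equations eliminates T: 109.130 = 19 a, so a = 5.7437 m/s².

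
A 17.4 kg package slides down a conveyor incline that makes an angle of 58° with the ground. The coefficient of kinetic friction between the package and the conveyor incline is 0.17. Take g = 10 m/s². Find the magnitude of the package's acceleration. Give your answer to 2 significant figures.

Resolving the weight along the incline: the component pulling the package down the slope is mg sin 58° = 17.4 × 10 × 0.8480 = 147.552 N, and the normal force is N = mg cos 58° = 17.4 × 10 × 0.5299 = 92.203 N.
Kinetic friction acts up the slope with magnitude f = μN = 0.17 × 92.203 = 15.675 N.
Net force along the incline is 147.552 − 15.675 = 131.877 N, so a = 131.877 / 17.4 = 7.5791 m/s².

7.6 m/s²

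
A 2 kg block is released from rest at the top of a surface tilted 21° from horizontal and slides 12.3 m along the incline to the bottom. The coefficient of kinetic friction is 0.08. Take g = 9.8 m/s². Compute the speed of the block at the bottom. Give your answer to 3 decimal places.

8.270 m/s

The weight component along the incline is mg sin 21° = 7.024 N and the normal force is N = mg cos 21° = 18.298 N.
Friction up the slope is f = μN = 0.08 × 18.298 = 1.464 N, so the net downslope force is 7.024 − 1.464 = 5.560 N and a = 5.560 / 2 = 2.7800 m/s².
Starting from rest over a distance of 12.3 m, v² = 2aL = 2 × 2.7800 × 12.3 = 68.3880, so v = 8.2697 m/s.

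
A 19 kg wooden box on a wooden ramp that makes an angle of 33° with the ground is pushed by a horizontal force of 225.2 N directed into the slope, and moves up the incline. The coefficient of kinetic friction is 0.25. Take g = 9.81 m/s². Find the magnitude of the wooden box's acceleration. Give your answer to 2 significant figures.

The horizontal push has components F cos 33° = 225.2 × 0.8387 = 188.875 N up the incline and F sin 33° = 225.2 × 0.5446 = 122.644 N pressing into the surface.
The normal force is therefore N = mg cos 33° + F sin 33° = 156.325 + 122.644 = 278.969 N, and kinetic friction down the slope is μN = 0.25 × 278.969 = 69.742 N.
Along the incline: F cos 33° − mg sin 33° − μN = ma, so 188.875 − 101.508 − 69.742 = 19 a, giving a = 0.9276 m/s².

0.93 m/s²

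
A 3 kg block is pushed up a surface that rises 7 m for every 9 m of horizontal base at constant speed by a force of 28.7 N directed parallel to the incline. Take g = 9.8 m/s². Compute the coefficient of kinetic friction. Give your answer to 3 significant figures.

0.459

At constant speed ΣF = 0 along the incline. The applied 28.7 N acts up the slope; the weight component mg sin 37.87° = 18.050 N and kinetic friction μN both act down the slope.
So 28.7 = 18.050 + μ × 23.207, giving μ = (28.7 − 18.050) / 23.207 = 0.4589.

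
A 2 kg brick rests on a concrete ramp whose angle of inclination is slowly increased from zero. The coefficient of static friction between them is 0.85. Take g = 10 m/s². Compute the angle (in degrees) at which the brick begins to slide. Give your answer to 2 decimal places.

40.36°

At the threshold of sliding, static friction is at its maximum μ_s N and exactly balances the weight component along the incline: mg sin θ = μ_s mg cos θ.
Hence tan θ = μ_s = 0.85, so θ = arctan(0.85) = 40.3645°.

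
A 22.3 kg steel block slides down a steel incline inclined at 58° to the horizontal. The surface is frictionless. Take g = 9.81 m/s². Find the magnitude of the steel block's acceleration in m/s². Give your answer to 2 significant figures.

Resolving the weight along the incline: the component pulling the steel block down the slope is mg sin 58° = 22.3 × 9.81 × 0.8480 = 185.511 N, and the normal force is N = mg cos 58° = 22.3 × 9.81 × 0.5299 = 115.923 N.
With no friction the net force along the incline is 185.511 N, so a = g sin 58° = 185.511 / 22.3 = 8.3189 m/s².

8.3 m/s²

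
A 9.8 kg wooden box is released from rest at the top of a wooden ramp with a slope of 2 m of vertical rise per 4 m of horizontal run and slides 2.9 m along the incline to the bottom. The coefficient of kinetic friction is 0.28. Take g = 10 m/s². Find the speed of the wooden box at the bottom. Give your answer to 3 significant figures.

The weight component along the incline is mg sin 26.57° = 43.827 N and the normal force is N = mg cos 26.57° = 87.654 N.
Friction up the slope is f = μN = 0.28 × 87.654 = 24.543 N, so the net downslope force is 43.827 − 24.543 = 19.284 N and a = 19.284 / 9.8 = 1.9678 m/s².
Starting from rest over a distance of 2.9 m, v² = 2aL = 2 × 1.9678 × 2.9 = 11.4132, so v = 3.3783 m/s.

3.38 m/s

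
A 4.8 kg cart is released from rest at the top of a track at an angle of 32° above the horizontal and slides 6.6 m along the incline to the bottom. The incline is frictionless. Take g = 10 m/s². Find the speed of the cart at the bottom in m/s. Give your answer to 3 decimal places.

The weight component along the incline is mg sin 32° = 25.436 N and the normal force is N = mg cos 32° = 40.706 N.
With no friction, a = g sin 32° = 5.2992 m/s².
Starting from rest over a distance of 6.6 m, v² = 2aL = 2 × 5.2992 × 6.6 = 69.9494, so v = 8.3636 m/s.

8.364 m/s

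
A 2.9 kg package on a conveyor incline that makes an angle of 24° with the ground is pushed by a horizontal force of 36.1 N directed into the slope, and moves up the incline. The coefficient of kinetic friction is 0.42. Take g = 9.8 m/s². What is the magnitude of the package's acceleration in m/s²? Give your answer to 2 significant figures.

The horizontal push has components F cos 24° = 36.1 × 0.9135 = 32.977 N up the incline and F sin 24° = 36.1 × 0.4067 = 14.682 N pressing into the surface.
The normal force is therefore N = mg cos 24° + F sin 24° = 25.962 + 14.682 = 40.644 N, and kinetic friction down the slope is μN = 0.42 × 40.644 = 17.070 N.
Along the incline: F cos 24° − mg sin 24° − μN = ma, so 32.977 − 11.558 − 17.070 = 2.9 a, giving a = 1.4997 m/s².

1.5 m/s²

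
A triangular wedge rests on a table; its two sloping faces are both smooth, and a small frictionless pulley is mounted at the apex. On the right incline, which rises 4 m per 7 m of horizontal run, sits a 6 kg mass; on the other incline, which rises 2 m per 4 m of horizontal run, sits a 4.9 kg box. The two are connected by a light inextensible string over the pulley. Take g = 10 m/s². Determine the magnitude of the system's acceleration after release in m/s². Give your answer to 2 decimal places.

0.72 m/s²

Resolve each weight along its own incline: the 6 kg mass has component 6 × 10 × sin 29.74° = 29.768 N down its slope, and the 4.9 kg mass has 4.9 × 10 × sin 26.57° = 21.913 N down its slope.
The 6 kg side's 29.768 N exceeds the other side's 21.913 N, so that mass slides down and the 4.9 kg mass slides up. Taking that direction as positive, Newton's second law for the whole system gives 29.768 − 21.913 = (6 + 4.9) a, so a = 7.855 / 10.9 = 0.7206 m/s².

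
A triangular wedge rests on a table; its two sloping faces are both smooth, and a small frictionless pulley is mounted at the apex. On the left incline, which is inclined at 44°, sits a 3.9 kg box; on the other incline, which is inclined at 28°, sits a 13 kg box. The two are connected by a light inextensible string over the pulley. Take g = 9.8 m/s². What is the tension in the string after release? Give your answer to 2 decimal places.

Resolve each weight along its own incline: the 3.9 kg mass has component 3.9 × 9.8 × sin 44° = 26.550 N down its slope, and the 13 kg mass has 13 × 9.8 × sin 28° = 59.811 N down its slope.
The 13 kg side's 59.811 N exceeds the other side's 26.550 N, so that mass slides down and the 3.9 kg mass slides up. Taking that direction as positive, Newton's second law for the whole system gives 59.811 − 26.550 = (3.9 + 13) a, so a = 33.261 / 16.9 = 1.9681 m/s².
For the 3.9 kg mass (up-slope positive): T − 26.550 = 3.9 × 1.9681, so T = 34.226 N.

34.23 N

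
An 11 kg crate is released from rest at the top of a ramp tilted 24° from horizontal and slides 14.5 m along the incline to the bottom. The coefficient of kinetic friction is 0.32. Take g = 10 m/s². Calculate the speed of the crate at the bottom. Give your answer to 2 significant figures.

5.8 m/s

The weight component along the incline is mg sin 24° = 44.741 N and the normal force is N = mg cos 24° = 100.490 N.
Friction up the slope is f = μN = 0.32 × 100.490 = 32.157 N, so the net downslope force is 44.741 − 32.157 = 12.584 N and a = 12.584 / 11 = 1.1440 m/s².
Starting from rest over a distance of 14.5 m, v² = 2aL = 2 × 1.1440 × 14.5 = 33.1760, so v = 5.7599 m/s.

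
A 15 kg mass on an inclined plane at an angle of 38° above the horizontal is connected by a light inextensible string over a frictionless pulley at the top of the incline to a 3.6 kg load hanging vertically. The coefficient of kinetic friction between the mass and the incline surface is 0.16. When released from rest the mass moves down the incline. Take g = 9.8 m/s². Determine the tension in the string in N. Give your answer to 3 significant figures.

For the mass on the incline: the weight component along the slope is m₁g sin 38° = 15 × 9.8 × 0.6157 = 90.508 N and the normal force is N = m₁g cos 38° = 115.838 N.
Kinetic friction opposes the mass's motion down the incline: f = μN = 0.16 × 115.838 = 18.534 N acting up the slope.
Newton's second law for the mass (down-slope positive): 90.508 − 18.534 − T = 15 a. For the hanging load (upward positive): T − 3.6 × 9.8 = 3.6 a.
Adding the two equations eliminates T: 36.694 = 18.6 a, so a = 1.9728 m/s².
Then from the hanging load's equation, T = 3.6 × (9.8 + 1.9728) = 42.382 N.

42.4 N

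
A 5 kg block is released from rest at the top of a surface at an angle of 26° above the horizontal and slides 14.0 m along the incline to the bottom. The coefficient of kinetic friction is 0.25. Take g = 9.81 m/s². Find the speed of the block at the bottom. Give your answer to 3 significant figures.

7.66 m/s

The weight component along the incline is mg sin 26° = 21.502 N and the normal force is N = mg cos 26° = 44.086 N.
Friction up the slope is f = μN = 0.25 × 44.086 = 11.021 N, so the net downslope force is 21.502 − 11.021 = 10.481 N and a = 10.481 / 5 = 2.0962 m/s².
Starting from rest over a distance of 14.0 m, v² = 2aL = 2 × 2.0962 × 14.0 = 58.6936, so v = 7.6612 m/s.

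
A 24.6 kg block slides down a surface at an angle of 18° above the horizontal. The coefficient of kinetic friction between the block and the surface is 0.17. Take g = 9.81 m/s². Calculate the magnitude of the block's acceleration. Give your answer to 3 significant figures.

1.45 m/s²

Resolving the weight along the incline: the component pulling the block down the slope is mg sin 18° = 24.6 × 9.81 × 0.3090 = 74.570 N, and the normal force is N = mg cos 18° = 24.6 × 9.81 × 0.9511 = 229.525 N.
Kinetic friction acts up the slope with magnitude f = μN = 0.17 × 229.525 = 39.019 N.
Net force along the incline is 74.570 − 39.019 = 35.551 N, so a = 35.551 / 24.6 = 1.4452 m/s².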